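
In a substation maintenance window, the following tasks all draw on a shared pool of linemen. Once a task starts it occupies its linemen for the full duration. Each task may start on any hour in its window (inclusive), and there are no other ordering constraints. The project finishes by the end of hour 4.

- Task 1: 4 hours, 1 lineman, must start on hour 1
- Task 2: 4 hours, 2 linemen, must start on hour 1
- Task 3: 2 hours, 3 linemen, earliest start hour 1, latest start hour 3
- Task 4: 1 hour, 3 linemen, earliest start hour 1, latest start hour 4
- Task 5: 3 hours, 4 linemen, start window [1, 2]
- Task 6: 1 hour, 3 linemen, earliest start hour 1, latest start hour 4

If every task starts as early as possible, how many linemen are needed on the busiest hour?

Early-start schedule: Task 1@1, Task 2@1, Task 3@1, Task 4@1, Task 5@1, Task 6@1.
Load per hour: hour 1: 16, hour 2: 10, hour 3: 7, hour 4: 3.
Peak is 16.

16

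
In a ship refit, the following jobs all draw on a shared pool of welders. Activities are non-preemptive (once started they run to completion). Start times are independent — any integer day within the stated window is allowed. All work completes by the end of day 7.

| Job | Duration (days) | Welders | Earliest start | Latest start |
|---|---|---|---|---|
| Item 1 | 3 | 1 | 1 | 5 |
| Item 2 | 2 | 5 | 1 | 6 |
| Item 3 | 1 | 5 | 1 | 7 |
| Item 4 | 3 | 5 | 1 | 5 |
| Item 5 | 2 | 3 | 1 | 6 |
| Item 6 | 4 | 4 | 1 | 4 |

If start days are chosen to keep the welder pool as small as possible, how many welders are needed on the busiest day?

9

Early-start (Item 1@1, Item 2@1, Item 3@1, Item 4@1, Item 5@1, Item 6@1) gives peak 23: d1:23  d2:18  d3:10  d4:4  d5:0  d6:0  d7:0.
Shift Item 3→3, Item 4→4, Item 6→4.
Schedule Item 1@1, Item 2@1, Item 3@3, Item 4@4, Item 5@1, Item 6@4: d1:9  d2:9  d3:6  d4:9  d5:9  d6:9  d7:4 — peak 9.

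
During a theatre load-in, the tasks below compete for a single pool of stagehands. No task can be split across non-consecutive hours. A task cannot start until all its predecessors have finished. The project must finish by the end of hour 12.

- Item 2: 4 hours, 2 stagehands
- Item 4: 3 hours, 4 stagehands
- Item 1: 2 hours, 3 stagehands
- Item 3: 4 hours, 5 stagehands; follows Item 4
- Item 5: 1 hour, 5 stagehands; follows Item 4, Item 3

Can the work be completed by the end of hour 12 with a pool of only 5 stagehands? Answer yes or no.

yes

Schedule Item 2@1, Item 4@5, Item 1@1, Item 3@8, Item 5@12: h1:5  h2:5  h3:2  h4:2  h5:4  h6:4  h7:4  h8:5  h9:5  h10:5  h11:5  h12:5 — peak 5 ≤ 5.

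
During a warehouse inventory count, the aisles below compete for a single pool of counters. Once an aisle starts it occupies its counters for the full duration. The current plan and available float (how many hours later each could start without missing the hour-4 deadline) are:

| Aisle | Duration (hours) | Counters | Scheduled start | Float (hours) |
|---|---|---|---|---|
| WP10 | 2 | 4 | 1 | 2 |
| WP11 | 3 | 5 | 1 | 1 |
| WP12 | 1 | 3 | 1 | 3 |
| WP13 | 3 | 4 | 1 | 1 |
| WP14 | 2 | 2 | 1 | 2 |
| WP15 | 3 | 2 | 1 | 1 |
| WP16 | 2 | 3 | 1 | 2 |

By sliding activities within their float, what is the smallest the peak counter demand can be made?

16

Early-start (WP10@1, WP11@1, WP12@1, WP13@1, WP14@1, WP15@1, WP16@1) gives peak 23: h1:23  h2:20  h3:11  h4:0.
Shift WP14→3, WP15→2, WP16→3.
Schedule WP10@1, WP11@1, WP12@1, WP13@1, WP14@3, WP15@2, WP16@3: h1:16  h2:15  h3:16  h4:7 — peak 16.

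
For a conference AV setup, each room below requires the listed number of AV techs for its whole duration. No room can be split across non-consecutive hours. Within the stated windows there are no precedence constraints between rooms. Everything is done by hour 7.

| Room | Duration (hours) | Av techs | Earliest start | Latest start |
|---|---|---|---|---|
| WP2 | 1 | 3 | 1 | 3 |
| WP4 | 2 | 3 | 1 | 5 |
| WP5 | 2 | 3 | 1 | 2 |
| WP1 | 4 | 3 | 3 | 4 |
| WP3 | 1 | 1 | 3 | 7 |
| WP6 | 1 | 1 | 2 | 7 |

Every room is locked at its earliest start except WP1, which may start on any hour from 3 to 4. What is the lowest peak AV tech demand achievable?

WP1@3: h1:9  h2:7  h3:4  h4:3  h5:3  h6:3  h7:0 → peak 9
WP1@4: h1:9  h2:7  h3:1  h4:3  h5:3  h6:3  h7:3 → peak 9
Best is WP1@3, peak 9.

9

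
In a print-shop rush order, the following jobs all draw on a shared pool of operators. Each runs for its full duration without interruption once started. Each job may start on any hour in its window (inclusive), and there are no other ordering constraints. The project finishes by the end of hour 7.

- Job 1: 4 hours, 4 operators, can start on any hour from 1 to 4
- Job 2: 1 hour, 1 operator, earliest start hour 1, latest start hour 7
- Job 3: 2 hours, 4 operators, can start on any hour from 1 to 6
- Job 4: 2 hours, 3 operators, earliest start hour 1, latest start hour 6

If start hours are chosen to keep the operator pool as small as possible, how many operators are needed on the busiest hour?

Early-start (Job 1@1, Job 2@1, Job 3@1, Job 4@1) gives peak 12: h1:12  h2:11  h3:4  h4:4  h5:0  h6:0  h7:0.
Shift Job 3→5, Job 4→2.
Schedule Job 1@1, Job 2@1, Job 3@5, Job 4@2: h1:5  h2:7  h3:7  h4:4  h5:4  h6:4  h7:0 — peak 7.

7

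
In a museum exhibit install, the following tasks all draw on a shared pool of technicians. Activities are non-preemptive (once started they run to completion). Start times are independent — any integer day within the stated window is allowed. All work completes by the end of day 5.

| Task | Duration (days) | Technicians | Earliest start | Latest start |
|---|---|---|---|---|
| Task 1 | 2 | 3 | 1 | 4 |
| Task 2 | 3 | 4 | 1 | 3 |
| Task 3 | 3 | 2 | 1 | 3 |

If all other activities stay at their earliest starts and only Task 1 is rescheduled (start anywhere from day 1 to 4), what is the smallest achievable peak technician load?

6

Task 1@1: d1:9  d2:9  d3:6  d4:0  d5:0 → peak 9
Task 1@2: d1:6  d2:9  d3:9  d4:0  d5:0 → peak 9
Task 1@3: d1:6  d2:6  d3:9  d4:3  d5:0 → peak 9
Task 1@4: d1:6  d2:6  d3:6  d4:3  d5:3 → peak 6
Best is Task 1@4, peak 6.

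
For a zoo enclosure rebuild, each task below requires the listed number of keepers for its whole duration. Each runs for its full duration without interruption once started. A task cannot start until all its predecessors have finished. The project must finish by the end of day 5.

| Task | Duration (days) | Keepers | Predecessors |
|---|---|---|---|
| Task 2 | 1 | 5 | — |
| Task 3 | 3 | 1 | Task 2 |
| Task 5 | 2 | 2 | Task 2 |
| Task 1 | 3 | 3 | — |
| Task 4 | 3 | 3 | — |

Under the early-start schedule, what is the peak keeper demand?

11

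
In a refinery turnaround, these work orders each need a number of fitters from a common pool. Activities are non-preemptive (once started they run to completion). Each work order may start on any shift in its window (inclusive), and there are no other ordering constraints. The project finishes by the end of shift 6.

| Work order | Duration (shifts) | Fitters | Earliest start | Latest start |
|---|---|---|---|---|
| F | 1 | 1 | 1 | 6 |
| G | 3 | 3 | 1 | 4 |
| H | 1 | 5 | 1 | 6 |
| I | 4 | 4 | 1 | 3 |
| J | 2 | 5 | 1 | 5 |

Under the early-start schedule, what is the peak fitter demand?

18

Early-start schedule: F@1, G@1, H@1, I@1, J@1.
Load per shift: shift 1: 18, shift 2: 12, shift 3: 7, shift 4: 4, shift 5: 0, shift 6: 0.
Peak is 18.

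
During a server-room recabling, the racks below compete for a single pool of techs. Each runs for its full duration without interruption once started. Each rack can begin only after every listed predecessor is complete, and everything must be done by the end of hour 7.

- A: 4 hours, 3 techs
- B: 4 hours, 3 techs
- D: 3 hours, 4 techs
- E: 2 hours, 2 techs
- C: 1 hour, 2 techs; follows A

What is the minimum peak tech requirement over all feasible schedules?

Early-start (A@1, B@1, D@1, E@1, C@5) gives peak 12: h1:12  h2:12  h3:10  h4:6  h5:2  h6:0  h7:0.
Shift D→5, E→5, C→7.
Schedule A@1, B@1, D@5, E@5, C@7: h1:6  h2:6  h3:6  h4:6  h5:6  h6:6  h7:6 — peak 6.
Total tech-hours = 42 over 7 hours ⇒ peak ≥ ⌈42/7⌉ = 6, so 6 is optimal.

6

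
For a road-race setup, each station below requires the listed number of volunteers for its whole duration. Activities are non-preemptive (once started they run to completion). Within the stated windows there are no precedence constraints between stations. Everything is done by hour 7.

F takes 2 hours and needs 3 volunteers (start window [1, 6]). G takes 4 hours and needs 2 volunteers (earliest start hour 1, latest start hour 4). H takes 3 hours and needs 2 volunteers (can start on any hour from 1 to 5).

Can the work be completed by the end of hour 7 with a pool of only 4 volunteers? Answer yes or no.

Schedule F@1, G@3, H@3: h1:3  h2:3  h3:4  h4:4  h5:4  h6:2  h7:0 — peak 4 ≤ 4.

yes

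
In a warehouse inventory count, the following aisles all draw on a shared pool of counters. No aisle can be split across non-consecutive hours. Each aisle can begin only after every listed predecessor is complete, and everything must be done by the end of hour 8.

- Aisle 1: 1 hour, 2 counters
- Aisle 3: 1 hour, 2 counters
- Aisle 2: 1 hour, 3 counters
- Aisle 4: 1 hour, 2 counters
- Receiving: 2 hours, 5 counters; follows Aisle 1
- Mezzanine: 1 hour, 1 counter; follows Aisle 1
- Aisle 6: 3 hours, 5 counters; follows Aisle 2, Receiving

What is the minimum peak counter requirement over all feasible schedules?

5

Early-start (Aisle 1@1, Aisle 3@1, Aisle 2@1, Aisle 4@1, Receiving@2, Mezzanine@2, Aisle 6@4) gives peak 9: h1:9  h2:6  h3:5  h4:5  h5:5  h6:5  h7:0  h8:0.
Shift Aisle 2→2, Aisle 4→2, Receiving→3, Mezzanine→5, Aisle 6→6.
Schedule Aisle 1@1, Aisle 3@1, Aisle 2@2, Aisle 4@2, Receiving@3, Mezzanine@5, Aisle 6@6: h1:4  h2:5  h3:5  h4:5  h5:1  h6:5  h7:5  h8:5 — peak 5.
Total counter-hours = 35 over 8 hours ⇒ peak ≥ ⌈35/8⌉ = 5, so 5 is optimal.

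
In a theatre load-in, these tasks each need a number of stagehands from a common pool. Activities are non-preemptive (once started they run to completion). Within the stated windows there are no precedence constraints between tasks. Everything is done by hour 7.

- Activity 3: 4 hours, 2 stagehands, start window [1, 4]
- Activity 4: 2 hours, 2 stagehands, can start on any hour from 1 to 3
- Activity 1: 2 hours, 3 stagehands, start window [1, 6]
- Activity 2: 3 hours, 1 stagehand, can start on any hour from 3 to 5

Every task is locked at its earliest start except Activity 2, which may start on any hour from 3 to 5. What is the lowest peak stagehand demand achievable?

7

Activity 2@3: h1:7  h2:7  h3:3  h4:3  h5:1  h6:0  h7:0 → peak 7
Activity 2@4: h1:7  h2:7  h3:2  h4:3  h5:1  h6:1  h7:0 → peak 7
Activity 2@5: h1:7  h2:7  h3:2  h4:2  h5:1  h6:1  h7:1 → peak 7
Best is Activity 2@3, peak 7.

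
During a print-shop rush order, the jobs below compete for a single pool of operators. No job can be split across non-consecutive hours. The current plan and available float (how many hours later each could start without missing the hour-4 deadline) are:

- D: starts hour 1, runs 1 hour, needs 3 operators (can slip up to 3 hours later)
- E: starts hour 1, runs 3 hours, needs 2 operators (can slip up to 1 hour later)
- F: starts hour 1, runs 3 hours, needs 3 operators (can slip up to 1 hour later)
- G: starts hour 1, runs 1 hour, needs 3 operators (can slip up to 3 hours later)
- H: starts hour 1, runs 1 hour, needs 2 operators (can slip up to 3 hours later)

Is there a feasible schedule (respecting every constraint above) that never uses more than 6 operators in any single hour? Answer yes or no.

The minimum achievable peak is 7; 6 < 7, so no feasible schedule stays within the cap.

no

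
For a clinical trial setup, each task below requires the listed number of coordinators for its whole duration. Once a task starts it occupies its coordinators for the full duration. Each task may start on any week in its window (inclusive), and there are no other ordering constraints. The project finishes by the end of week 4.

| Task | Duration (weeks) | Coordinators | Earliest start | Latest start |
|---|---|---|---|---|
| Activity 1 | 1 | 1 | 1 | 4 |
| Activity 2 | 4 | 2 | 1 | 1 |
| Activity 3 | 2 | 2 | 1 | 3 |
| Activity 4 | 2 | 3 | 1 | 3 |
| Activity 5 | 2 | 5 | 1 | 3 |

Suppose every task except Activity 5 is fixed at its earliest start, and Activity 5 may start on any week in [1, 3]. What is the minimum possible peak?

Activity 5@1: w1:13  w2:12  w3:2  w4:2 → peak 13
Activity 5@2: w1:8  w2:12  w3:7  w4:2 → peak 12
Activity 5@3: w1:8  w2:7  w3:7  w4:7 → peak 8
Best is Activity 5@3, peak 8.

8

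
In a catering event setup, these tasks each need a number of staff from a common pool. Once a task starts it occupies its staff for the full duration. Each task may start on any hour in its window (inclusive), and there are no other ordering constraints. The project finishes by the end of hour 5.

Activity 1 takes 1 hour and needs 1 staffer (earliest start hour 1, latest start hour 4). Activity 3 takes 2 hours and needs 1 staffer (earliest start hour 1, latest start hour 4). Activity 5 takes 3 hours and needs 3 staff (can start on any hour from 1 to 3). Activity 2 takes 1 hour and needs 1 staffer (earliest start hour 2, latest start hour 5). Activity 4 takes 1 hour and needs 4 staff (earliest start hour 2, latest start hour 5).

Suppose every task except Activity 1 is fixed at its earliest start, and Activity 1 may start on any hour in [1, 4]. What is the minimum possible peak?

9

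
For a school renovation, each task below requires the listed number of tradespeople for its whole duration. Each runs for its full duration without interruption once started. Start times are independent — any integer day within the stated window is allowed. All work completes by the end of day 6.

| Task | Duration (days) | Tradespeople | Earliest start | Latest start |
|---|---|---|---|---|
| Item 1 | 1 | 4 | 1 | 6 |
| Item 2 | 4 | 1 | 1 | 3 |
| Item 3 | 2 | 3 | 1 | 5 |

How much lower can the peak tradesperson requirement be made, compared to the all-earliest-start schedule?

4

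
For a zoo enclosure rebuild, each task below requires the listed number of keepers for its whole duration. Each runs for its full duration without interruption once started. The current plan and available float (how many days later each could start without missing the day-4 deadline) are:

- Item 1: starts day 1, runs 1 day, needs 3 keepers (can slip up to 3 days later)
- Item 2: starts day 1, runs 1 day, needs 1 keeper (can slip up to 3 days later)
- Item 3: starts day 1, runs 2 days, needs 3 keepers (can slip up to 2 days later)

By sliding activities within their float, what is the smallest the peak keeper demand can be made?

Early-start (Item 1@1, Item 2@1, Item 3@1) gives peak 7: d1:7  d2:3  d3:0  d4:0.
Shift Item 2→2, Item 3→3.
Schedule Item 1@1, Item 2@2, Item 3@3: d1:3  d2:1  d3:3  d4:3 — peak 3.
Total keeper-days = 10 over 4 days ⇒ peak ≥ ⌈10/4⌉ = 3, so 3 is optimal.

3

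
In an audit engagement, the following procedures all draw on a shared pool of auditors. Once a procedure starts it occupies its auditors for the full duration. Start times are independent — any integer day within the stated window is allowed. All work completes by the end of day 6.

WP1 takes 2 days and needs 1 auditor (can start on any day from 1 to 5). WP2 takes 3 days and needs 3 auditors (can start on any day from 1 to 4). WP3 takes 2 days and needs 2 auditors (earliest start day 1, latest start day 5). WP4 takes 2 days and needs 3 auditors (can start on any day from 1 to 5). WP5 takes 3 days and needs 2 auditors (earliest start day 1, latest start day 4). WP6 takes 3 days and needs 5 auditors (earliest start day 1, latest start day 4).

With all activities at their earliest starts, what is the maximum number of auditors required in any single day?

Early-start schedule: WP1@1, WP2@1, WP3@1, WP4@1, WP5@1, WP6@1.
Load per day: day 1: 16, day 2: 16, day 3: 10, day 4: 0, day 5: 0, day 6: 0.
Peak is 16.

16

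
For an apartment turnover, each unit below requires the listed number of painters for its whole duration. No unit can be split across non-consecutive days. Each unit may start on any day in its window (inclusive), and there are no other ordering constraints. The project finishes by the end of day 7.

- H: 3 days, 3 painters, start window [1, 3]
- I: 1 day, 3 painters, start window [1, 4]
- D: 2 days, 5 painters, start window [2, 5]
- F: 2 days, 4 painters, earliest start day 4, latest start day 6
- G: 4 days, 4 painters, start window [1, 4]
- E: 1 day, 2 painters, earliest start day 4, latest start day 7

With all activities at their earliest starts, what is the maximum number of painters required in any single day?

12

Early-start schedule: H@1, I@1, D@2, F@4, G@1, E@4.
Load per day: day 1: 10, day 2: 12, day 3: 12, day 4: 10, day 5: 4, day 6: 0, day 7: 0.
Peak is 12.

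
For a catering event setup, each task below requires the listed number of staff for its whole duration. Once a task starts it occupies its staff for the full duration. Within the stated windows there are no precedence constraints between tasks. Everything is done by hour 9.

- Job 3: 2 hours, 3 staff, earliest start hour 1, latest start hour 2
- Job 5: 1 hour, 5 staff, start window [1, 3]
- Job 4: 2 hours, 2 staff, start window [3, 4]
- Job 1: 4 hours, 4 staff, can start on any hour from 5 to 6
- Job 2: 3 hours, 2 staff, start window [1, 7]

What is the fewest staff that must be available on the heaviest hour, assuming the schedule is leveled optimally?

5

Early-start (Job 3@1, Job 5@1, Job 4@3, Job 1@5, Job 2@1) gives peak 10: h1:10  h2:5  h3:4  h4:2  h5:4  h6:4  h7:4  h8:4  h9:0.
Shift Job 3→2, Job 4→4, Job 1→6, Job 2→2.
Schedule Job 3@2, Job 5@1, Job 4@4, Job 1@6, Job 2@2: h1:5  h2:5  h3:5  h4:4  h5:2  h6:4  h7:4  h8:4  h9:4 — peak 5.
Total staffer-hours = 37 over 9 hours ⇒ peak ≥ ⌈37/9⌉ = 5, so 5 is optimal.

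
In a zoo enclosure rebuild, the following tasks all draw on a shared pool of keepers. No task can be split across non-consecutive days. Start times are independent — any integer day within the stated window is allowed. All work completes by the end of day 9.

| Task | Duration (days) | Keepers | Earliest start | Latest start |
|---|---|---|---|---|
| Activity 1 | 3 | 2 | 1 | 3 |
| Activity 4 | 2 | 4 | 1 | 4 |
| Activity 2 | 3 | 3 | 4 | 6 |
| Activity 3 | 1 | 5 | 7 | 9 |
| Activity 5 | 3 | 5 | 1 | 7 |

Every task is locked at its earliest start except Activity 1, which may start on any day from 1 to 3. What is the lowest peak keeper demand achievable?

9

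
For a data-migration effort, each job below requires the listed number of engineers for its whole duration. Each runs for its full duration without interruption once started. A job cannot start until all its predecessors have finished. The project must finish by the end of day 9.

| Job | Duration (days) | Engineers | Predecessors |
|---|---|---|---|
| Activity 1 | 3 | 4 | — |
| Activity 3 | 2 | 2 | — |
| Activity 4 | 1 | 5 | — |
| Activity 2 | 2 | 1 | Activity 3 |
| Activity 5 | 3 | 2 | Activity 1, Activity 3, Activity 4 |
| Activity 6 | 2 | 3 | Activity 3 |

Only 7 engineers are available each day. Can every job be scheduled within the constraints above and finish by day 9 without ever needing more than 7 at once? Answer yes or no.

yes

Schedule Activity 1@3, Activity 3@1, Activity 4@6, Activity 2@3, Activity 5@7, Activity 6@7: d1:2  d2:2  d3:5  d4:5  d5:4  d6:5  d7:5  d8:5  d9:2 — peak 5 ≤ 7.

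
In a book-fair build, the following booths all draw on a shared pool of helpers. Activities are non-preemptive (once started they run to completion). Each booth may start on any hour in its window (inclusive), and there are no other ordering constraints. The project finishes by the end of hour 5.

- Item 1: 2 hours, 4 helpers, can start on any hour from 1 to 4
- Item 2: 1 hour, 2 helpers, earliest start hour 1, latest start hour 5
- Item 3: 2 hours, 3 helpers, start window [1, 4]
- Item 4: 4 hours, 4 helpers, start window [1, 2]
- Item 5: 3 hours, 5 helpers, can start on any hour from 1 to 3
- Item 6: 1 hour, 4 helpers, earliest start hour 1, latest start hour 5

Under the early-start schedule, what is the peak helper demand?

22

Early-start schedule: Item 1@1, Item 2@1, Item 3@1, Item 4@1, Item 5@1, Item 6@1.
Load per hour: hour 1: 22, hour 2: 16, hour 3: 9, hour 4: 4, hour 5: 0.
Peak is 22.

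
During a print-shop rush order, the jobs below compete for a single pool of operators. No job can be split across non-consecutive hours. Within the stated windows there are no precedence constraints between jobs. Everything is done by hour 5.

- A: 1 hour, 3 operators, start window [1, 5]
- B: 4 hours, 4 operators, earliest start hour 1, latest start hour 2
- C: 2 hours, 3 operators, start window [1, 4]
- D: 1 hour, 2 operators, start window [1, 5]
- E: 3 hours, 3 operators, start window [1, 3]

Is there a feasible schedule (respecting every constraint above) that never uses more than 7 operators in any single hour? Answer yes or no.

Total operator-hours = 36; over 5 hours the average is 36/5 > 7, so some hour must exceed 7.

no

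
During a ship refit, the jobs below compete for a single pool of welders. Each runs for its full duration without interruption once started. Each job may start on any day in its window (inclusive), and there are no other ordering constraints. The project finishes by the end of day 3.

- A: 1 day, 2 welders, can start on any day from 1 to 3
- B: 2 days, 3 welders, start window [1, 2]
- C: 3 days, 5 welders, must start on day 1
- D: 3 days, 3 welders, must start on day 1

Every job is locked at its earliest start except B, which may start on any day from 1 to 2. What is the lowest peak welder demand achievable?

B@1: d1:13  d2:11  d3:8 → peak 13
B@2: d1:10  d2:11  d3:11 → peak 11
Best is B@2, peak 11.

11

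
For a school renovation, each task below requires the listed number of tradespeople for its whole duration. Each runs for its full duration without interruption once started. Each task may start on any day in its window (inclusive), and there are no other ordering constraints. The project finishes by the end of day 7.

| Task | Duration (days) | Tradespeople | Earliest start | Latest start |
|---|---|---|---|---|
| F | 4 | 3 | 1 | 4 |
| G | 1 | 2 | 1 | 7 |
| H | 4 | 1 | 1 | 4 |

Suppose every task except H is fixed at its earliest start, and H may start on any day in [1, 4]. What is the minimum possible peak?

5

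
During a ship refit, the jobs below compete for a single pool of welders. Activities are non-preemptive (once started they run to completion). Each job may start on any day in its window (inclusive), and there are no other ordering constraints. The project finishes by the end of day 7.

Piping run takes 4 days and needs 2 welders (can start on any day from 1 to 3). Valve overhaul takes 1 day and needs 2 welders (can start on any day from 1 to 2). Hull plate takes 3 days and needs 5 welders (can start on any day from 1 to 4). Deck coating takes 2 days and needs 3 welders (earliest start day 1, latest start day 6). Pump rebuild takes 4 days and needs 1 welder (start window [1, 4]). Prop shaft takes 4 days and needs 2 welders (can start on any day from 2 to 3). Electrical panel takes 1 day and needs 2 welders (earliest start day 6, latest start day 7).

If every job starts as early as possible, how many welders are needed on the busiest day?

Early-start schedule: Piping run@1, Valve overhaul@1, Hull plate@1, Deck coating@1, Pump rebuild@1, Prop shaft@2, Electrical panel@6.
Load per day: day 1: 13, day 2: 13, day 3: 10, day 4: 5, day 5: 2, day 6: 2, day 7: 0.
Peak is 13.

13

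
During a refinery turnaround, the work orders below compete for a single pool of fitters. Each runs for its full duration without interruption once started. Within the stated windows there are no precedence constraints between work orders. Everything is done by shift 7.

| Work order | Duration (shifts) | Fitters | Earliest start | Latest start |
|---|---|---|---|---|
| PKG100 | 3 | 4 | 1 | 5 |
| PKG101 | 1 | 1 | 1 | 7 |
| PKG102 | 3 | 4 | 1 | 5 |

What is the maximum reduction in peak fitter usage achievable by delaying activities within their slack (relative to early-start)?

Early-start peak: s1:9  s2:8  s3:8  s4:0  s5:0  s6:0  s7:0 ⇒ 9.
Leveled (PKG100@1, PKG101@4, PKG102@5): s1:4  s2:4  s3:4  s4:1  s5:4  s6:4  s7:4 ⇒ 4.
Reduction 9 − 4 = 5.

5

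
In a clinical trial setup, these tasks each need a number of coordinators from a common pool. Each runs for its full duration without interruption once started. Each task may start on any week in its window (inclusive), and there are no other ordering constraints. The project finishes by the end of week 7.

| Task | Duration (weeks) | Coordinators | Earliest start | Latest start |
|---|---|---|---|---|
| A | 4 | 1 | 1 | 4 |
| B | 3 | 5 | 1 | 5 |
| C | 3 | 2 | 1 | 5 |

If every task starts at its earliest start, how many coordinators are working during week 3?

8

At early start, week 3 has: A, B, C.
Demand: 1 + 5 + 2 = 8.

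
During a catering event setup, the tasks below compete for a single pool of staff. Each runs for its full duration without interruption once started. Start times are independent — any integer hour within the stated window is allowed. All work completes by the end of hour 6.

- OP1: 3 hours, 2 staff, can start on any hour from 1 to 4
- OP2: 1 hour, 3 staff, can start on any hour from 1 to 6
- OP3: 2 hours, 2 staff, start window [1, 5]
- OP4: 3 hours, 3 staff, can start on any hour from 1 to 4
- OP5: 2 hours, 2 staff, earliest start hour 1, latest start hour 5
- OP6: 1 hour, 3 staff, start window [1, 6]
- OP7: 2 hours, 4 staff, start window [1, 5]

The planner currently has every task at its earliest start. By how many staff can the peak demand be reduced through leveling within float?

12

Early-start peak: h1:19  h2:13  h3:5  h4:0  h5:0  h6:0 ⇒ 19.
Leveled (OP1@1, OP2@1, OP3@1, OP4@2, OP5@3, OP6@5, OP7@5): h1:7  h2:7  h3:7  h4:5  h5:7  h6:4 ⇒ 7.
Reduction 19 − 7 = 12.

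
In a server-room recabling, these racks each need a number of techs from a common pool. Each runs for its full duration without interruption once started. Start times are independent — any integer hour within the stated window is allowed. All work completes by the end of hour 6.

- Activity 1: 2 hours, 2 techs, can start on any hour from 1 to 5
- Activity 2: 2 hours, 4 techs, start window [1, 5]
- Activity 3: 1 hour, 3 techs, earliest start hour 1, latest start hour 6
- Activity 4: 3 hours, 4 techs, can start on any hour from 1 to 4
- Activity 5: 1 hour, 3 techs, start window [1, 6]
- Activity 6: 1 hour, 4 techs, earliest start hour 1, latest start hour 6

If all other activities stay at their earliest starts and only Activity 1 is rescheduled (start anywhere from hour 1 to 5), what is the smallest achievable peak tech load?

18

Activity 1@1: h1:20  h2:10  h3:4  h4:0  h5:0  h6:0 → peak 20
Activity 1@2: h1:18  h2:10  h3:6  h4:0  h5:0  h6:0 → peak 18
Activity 1@3: h1:18  h2:8  h3:6  h4:2  h5:0  h6:0 → peak 18
Activity 1@4: h1:18  h2:8  h3:4  h4:2  h5:2  h6:0 → peak 18
Activity 1@5: h1:18  h2:8  h3:4  h4:0  h5:2  h6:2 → peak 18
Best is Activity 1@2, peak 18.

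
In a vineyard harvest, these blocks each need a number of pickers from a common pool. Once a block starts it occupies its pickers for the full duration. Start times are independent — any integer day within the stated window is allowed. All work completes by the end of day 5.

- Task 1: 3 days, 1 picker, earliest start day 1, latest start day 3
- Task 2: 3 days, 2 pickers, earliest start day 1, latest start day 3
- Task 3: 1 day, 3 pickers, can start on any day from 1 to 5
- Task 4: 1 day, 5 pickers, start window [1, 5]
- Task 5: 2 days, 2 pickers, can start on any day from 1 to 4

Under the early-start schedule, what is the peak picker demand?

Early-start schedule: Task 1@1, Task 2@1, Task 3@1, Task 4@1, Task 5@1.
Load per day: day 1: 13, day 2: 5, day 3: 3, day 4: 0, day 5: 0.
Peak is 13.

13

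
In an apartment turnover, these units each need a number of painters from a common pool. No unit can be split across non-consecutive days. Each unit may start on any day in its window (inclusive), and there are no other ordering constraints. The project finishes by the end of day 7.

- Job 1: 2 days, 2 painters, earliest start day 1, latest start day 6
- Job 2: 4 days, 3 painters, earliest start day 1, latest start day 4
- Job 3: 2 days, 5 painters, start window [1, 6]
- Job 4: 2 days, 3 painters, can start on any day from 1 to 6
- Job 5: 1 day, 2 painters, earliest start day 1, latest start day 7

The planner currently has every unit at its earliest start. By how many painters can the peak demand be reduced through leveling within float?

Early-start peak: d1:15  d2:13  d3:3  d4:3  d5:0  d6:0  d7:0 ⇒ 15.
Leveled (Job 1@1, Job 2@1, Job 3@5, Job 4@3, Job 5@7): d1:5  d2:5  d3:6  d4:6  d5:5  d6:5  d7:2 ⇒ 6.
Reduction 15 − 6 = 9.

9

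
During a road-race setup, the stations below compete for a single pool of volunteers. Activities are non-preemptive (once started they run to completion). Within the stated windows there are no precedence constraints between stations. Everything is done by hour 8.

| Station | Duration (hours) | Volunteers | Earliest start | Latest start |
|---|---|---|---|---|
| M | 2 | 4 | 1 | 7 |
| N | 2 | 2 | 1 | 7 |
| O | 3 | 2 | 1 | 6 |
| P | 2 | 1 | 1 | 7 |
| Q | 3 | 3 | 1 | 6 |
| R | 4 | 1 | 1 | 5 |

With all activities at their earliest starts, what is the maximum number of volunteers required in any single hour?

13

Early-start schedule: M@1, N@1, O@1, P@1, Q@1, R@1.
Load per hour: hour 1: 13, hour 2: 13, hour 3: 6, hour 4: 1, hour 5: 0, hour 6: 0, hour 7: 0, hour 8: 0.
Peak is 13.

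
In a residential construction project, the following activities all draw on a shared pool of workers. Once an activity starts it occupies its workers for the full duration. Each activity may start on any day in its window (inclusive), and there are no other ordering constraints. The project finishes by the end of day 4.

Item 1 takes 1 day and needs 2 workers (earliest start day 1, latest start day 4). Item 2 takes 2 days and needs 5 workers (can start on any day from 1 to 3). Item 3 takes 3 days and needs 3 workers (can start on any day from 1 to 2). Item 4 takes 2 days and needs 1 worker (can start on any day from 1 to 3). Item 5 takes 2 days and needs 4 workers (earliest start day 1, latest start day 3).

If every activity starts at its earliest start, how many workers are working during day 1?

15

At early start, day 1 has: Item 1, Item 2, Item 3, Item 4, Item 5.
Demand: 2 + 5 + 3 + 1 + 4 = 15.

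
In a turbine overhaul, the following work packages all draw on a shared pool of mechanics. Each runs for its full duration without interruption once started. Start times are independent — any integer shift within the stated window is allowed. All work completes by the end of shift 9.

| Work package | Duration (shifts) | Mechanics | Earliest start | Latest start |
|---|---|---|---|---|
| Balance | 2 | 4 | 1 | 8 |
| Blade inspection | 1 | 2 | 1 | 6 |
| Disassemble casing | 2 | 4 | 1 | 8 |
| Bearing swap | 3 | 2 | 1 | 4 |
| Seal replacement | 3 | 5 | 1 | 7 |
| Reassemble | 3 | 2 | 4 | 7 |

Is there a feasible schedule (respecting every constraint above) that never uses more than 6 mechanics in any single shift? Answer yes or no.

yes

Schedule Balance@1, Blade inspection@1, Disassemble casing@5, Bearing swap@2, Seal replacement@7, Reassemble@4: s1:6  s2:6  s3:2  s4:4  s5:6  s6:6  s7:5  s8:5  s9:5 — peak 6 ≤ 6.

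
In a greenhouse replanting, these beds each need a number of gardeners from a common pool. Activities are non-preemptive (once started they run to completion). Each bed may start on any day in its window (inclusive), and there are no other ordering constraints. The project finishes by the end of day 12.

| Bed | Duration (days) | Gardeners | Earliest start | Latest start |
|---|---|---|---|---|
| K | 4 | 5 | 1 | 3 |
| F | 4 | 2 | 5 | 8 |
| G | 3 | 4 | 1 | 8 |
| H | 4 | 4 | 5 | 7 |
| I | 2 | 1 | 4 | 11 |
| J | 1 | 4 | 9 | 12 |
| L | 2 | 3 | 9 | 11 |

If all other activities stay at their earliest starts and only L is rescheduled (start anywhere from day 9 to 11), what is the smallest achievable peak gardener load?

L@9: d1:9  d2:9  d3:9  d4:6  d5:7  d6:6  d7:6  d8:6  d9:7  d10:3  d11:0  d12:0 → peak 9
L@10: d1:9  d2:9  d3:9  d4:6  d5:7  d6:6  d7:6  d8:6  d9:4  d10:3  d11:3  d12:0 → peak 9
L@11: d1:9  d2:9  d3:9  d4:6  d5:7  d6:6  d7:6  d8:6  d9:4  d10:0  d11:3  d12:3 → peak 9
Best is L@9, peak 9.

9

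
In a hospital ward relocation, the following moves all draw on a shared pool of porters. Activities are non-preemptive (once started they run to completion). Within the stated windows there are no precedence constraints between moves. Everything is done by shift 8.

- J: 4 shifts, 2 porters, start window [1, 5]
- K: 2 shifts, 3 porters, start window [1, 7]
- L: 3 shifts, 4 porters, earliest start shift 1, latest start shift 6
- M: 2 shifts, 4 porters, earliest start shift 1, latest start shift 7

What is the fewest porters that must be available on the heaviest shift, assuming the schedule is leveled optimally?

6

Early-start (J@1, K@1, L@1, M@1) gives peak 13: s1:13  s2:13  s3:6  s4:2  s5:0  s6:0  s7:0  s8:0.
Shift L→3, M→6.
Schedule J@1, K@1, L@3, M@6: s1:5  s2:5  s3:6  s4:6  s5:4  s6:4  s7:4  s8:0 — peak 6.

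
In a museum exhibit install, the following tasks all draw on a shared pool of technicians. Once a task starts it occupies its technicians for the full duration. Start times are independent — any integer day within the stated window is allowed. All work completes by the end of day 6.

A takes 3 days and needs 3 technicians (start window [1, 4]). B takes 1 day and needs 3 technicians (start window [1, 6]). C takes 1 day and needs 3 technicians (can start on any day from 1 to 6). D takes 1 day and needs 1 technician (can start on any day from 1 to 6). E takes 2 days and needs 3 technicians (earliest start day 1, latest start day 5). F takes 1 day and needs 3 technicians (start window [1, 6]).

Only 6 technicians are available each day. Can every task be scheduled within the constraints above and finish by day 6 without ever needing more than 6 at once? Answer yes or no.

Schedule A@1, B@1, C@2, D@3, E@4, F@4: d1:6  d2:6  d3:4  d4:6  d5:3  d6:0 — peak 6 ≤ 6.

yes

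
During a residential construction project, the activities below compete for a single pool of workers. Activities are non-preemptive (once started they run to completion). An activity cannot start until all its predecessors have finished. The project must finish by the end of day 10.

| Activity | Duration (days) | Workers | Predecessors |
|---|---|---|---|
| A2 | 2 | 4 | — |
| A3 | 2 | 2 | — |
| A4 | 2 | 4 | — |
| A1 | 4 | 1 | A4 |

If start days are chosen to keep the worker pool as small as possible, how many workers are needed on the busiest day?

Early-start (A2@1, A3@1, A4@1, A1@3) gives peak 10: d1:10  d2:10  d3:1  d4:1  d5:1  d6:1  d7:0  d8:0  d9:0  d10:0.
Shift A3→3, A4→5, A1→7.
Schedule A2@1, A3@3, A4@5, A1@7: d1:4  d2:4  d3:2  d4:2  d5:4  d6:4  d7:1  d8:1  d9:1  d10:1 — peak 4.

4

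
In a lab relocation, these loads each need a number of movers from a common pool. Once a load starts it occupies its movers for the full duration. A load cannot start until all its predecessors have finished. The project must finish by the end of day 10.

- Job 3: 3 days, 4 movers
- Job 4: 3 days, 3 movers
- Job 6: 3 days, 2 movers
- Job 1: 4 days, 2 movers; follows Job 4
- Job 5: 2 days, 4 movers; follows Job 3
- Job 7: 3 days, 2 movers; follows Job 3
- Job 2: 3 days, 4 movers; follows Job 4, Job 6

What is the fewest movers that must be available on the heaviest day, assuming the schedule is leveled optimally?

Early-start (Job 3@1, Job 4@1, Job 6@1, Job 1@4, Job 5@4, Job 7@4, Job 2@4) gives peak 12: d1:9  d2:9  d3:9  d4:12  d5:12  d6:8  d7:2  d8:0  d9:0  d10:0.
Shift Job 6→4, Job 7→6, Job 2→7.
Schedule Job 3@1, Job 4@1, Job 6@4, Job 1@4, Job 5@4, Job 7@6, Job 2@7: d1:7  d2:7  d3:7  d4:8  d5:8  d6:6  d7:8  d8:6  d9:4  d10:0 — peak 8.

8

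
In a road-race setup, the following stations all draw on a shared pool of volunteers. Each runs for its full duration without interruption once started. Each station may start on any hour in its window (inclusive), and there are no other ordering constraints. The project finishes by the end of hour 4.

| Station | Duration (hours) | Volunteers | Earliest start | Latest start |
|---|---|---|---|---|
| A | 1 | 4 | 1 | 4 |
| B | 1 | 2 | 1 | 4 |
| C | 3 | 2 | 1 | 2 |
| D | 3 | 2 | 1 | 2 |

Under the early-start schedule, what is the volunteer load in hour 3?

4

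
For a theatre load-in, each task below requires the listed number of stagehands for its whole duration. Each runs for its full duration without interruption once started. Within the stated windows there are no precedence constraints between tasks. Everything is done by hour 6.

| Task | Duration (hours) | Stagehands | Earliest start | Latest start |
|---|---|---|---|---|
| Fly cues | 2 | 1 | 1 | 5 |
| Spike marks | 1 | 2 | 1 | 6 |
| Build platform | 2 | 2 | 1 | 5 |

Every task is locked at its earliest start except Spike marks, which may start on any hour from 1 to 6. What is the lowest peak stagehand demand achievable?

Spike marks@1: h1:5  h2:3  h3:0  h4:0  h5:0  h6:0 → peak 5
Spike marks@2: h1:3  h2:5  h3:0  h4:0  h5:0  h6:0 → peak 5
Spike marks@3: h1:3  h2:3  h3:2  h4:0  h5:0  h6:0 → peak 3
Spike marks@4: h1:3  h2:3  h3:0  h4:2  h5:0  h6:0 → peak 3
Spike marks@5: h1:3  h2:3  h3:0  h4:0  h5:2  h6:0 → peak 3
Spike marks@6: h1:3  h2:3  h3:0  h4:0  h5:0  h6:2 → peak 3
Best is Spike marks@3, peak 3.

3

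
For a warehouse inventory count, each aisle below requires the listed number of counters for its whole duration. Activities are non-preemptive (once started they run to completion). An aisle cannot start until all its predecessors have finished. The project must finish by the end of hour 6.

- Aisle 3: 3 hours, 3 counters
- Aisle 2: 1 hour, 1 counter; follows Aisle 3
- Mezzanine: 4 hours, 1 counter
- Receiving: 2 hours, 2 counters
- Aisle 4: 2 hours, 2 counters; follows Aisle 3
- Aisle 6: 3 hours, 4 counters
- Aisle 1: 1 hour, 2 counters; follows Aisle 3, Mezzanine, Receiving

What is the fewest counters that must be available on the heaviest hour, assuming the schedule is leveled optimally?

7

Early-start (Aisle 3@1, Aisle 2@4, Mezzanine@1, Receiving@1, Aisle 4@4, Aisle 6@1, Aisle 1@5) gives peak 10: h1:10  h2:10  h3:8  h4:4  h5:4  h6:0.
Shift Aisle 2→5, Aisle 6→4, Aisle 1→6.
Schedule Aisle 3@1, Aisle 2@5, Mezzanine@1, Receiving@1, Aisle 4@4, Aisle 6@4, Aisle 1@6: h1:6  h2:6  h3:4  h4:7  h5:7  h6:6 — peak 7.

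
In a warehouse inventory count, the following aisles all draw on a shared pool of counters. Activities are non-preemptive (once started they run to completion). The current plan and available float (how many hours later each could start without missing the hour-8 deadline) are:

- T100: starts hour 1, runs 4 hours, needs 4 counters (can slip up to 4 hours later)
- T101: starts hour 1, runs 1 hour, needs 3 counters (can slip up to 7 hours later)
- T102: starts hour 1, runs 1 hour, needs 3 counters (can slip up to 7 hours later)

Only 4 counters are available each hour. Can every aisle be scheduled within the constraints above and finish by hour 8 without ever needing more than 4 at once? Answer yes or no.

yes

Schedule T100@1, T101@5, T102@6: h1:4  h2:4  h3:4  h4:4  h5:3  h6:3  h7:0  h8:0 — peak 4 ≤ 4.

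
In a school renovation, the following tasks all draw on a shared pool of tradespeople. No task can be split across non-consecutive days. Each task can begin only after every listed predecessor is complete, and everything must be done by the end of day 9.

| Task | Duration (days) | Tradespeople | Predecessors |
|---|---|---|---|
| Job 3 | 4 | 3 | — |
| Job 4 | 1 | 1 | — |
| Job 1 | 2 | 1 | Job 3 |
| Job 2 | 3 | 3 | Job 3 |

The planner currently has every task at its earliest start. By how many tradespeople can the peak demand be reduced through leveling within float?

Early-start peak: d1:4  d2:3  d3:3  d4:3  d5:4  d6:4  d7:3  d8:0  d9:0 ⇒ 4.
Leveled (Job 3@1, Job 4@5, Job 1@5, Job 2@7): d1:3  d2:3  d3:3  d4:3  d5:2  d6:1  d7:3  d8:3  d9:3 ⇒ 3.
Reduction 4 − 3 = 1.

1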